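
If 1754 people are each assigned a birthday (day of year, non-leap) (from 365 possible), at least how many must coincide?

There are 365 possible values for birthday (day of year, non-leap). With 1754 people and 365 categories, by pigeonhole: ceiling(1754/365).

Final answer: 5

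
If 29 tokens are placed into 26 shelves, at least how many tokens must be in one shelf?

By the pigeonhole principle: ceiling(29/26).

Final answer: 2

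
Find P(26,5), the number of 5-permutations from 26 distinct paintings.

P(26,5) = 26!/(26-5)! = 26!/21!.

Final answer: P(26,5) = 7893600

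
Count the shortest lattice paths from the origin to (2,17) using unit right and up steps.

Each path has 2 right steps and 17 up steps in some order (19 steps total).
Choose which 17 of the 19 steps are up: C(19,17).

Final answer: C(19,17) = 171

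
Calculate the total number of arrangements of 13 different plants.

The number of ways to arrange 13 distinct objects is 13!.

Final answer: 13! = 6227020800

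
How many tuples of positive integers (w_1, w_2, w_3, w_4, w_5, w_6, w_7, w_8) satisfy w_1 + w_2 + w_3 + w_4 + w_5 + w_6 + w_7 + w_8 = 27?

Substitute w'_i = w_i - 1 (so w'_i >= 0). Then sum w'_i = 27 - 8 = 19.
Stars and bars: C(19+8-1, 8-1) = C(26,7).

Final answer: C(26,7) = 657800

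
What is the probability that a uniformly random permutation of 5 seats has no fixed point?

Derangements satisfy D(n) = (n-1)(D(n-1) + D(n-2)), starting from D(0)=1, D(1)=0.
Building up: D(2)=1, D(3)=2, D(4)=9, D(5)=44.
Total arrangements: 5! = 120.
Probability = D(5)/5! = 11/30.

Final answer: D(5)/5! = 44/120 = 0.366667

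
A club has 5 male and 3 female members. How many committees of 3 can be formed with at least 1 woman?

Sum over valid woman counts:
C(3,1)C(5,2) = 30
C(3,2)C(5,1) = 15
C(3,3)C(5,0) = 1
Total: 30 + 15 + 1.

Final answer: 46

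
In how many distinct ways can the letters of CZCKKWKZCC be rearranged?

Letters (C:4, K:3, W:1, Z:2). Total letters: 10.
Permutations = 10!/(4! x 3! x 2!).

Final answer: 12600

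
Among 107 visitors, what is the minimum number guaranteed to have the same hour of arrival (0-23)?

There are 24 possible values for hour of arrival (0-23). With 107 visitors and 24 categories, by pigeonhole: ceiling(107/24).

Final answer: 5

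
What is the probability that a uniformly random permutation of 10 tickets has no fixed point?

D(n) = (n-1)(D(n-1) + D(n-2)), D(0)=1, D(1)=0.
Building up: D(2)=1, D(3)=2, D(4)=9, D(5)=44, D(6)=265, D(7)=1854, D(8)=14833, D(9)=133496, D(10)=1334961.
Total arrangements: 10! = 3628800.
Probability = D(10)/10! = 16481/44800.

Final answer: D(10)/10! = 1334961/3628800 = 0.367879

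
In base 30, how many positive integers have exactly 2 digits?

Leading digit: 29 options (nonzero). Other 1 digit(s): 30 options each.
Total: 29 x 30^1.

Final answer: 870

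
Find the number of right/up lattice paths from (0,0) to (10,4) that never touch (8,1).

Total paths to (10,4): C(14,4) = 1001.
Paths through (8,1): C(9,1) x C(5,3) = 90.
Avoiding (8,1): 1001 - 90.

Final answer: 911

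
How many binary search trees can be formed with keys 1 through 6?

This is counted by the nth Catalan number C_n. Here n = 6.
C_n = (2n)!/(n!(n+1)!), so C_{6} = 12!/(6! x 7!) = C(12,6)/7 = 924/7.

Final answer: C_{6} = 132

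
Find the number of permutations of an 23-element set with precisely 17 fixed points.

Choose which 17 elements are fixed: C(23,17) = 100947.
Derange the remaining 6 using D(j) = (j-1)(D(j-1) + D(j-2)), D(0)=1, D(1)=0: D(2)=1, D(3)=2, D(4)=9, D(5)=44, D(6)=265.
Total: 100947 x 265.

Final answer: C(23,17) D(6) = 26750955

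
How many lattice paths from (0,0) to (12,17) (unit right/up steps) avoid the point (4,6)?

Total paths to (12,17): C(29,17) = 51895935.
Paths through (4,6): C(10,6) x C(19,11) = 15872220.
Avoiding (4,6): 51895935 - 15872220.

Final answer: 36023715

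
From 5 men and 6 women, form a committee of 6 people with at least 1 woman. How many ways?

Sum over valid woman counts:
C(6,1)C(5,5) = 6
C(6,2)C(5,4) = 75
C(6,3)C(5,3) = 200
C(6,4)C(5,2) = 150
C(6,5)C(5,1) = 30
C(6,6)C(5,0) = 1
Total: 6 + 75 + 200 + 150 + 30 + 1.

Final answer: 462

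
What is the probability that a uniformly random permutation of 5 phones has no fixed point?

D(n) = (n-1)(D(n-1) + D(n-2)), D(0)=1, D(1)=0.
Building up: D(2)=1, D(3)=2, D(4)=9, D(5)=44.
Total arrangements: 5! = 120.
Probability = D(5)/5! = 11/30.

Final answer: D(5)/5! = 44/120 = 0.366667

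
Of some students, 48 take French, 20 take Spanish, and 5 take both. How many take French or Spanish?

|A union B| = |A| + |B| - |A intersect B| = 48 + 20 - 5.

Final answer: 63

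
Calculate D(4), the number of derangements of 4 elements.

Derangements satisfy D(n) = (n-1)(D(n-1) + D(n-2)), starting from D(0)=1, D(1)=0.
D(2) = 1 x (0 + 1) = 1
D(3) = 2 x (1 + 0) = 2
D(4) = 3 x (D(3) + D(2)) = 3 x (2 + 1)

Final answer: D(4) = 9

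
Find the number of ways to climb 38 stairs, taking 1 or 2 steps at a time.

Condition on the final move: it is a 1-step (f(n-1) ways to get there) or a 2-step (f(n-2) ways), so f(n) = f(n-1) + f(n-2), with f(1)=1, f(2)=2.
Computing successive values: f(1)=1, f(2)=2, f(3)=3, f(4)=5, f(5)=8, f(6)=13, f(7)=21, f(8)=34, f(9)=55, f(10)=89, f(11)=144, f(12)=233, f(13)=377, f(14)=610, f(15)=987, f(16)=1597, f(17)=2584, f(18)=4181, f(19)=6765, f(20)=10946, f(21)=17711, f(22)=28657, f(23)=46368, f(24)=75025, f(25)=121393, f(26)=196418, f(27)=317811, f(28)=514229, f(29)=832040, f(30)=1346269, f(31)=2178309, f(32)=3524578, f(33)=5702887, f(34)=9227465, f(35)=14930352, f(36)=24157817, f(37)=39088169, f(38)=63245986.

Final answer: 63245986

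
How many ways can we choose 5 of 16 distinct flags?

C(16,5) = 16!/(5! x 11!).

Final answer: \binom{16}{5} = 4368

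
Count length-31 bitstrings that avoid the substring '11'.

Classify by the final bit: ...0 gives a(n-1) strings, ...01 gives a(n-2) strings. Thus a(n) = a(n-1) + a(n-2) with a(1)=2, a(2)=3.
Iterating the recurrence: a(1)=2, a(2)=3, a(3)=5, a(4)=8, a(5)=13, a(6)=21, a(7)=34, a(8)=55, a(9)=89, a(10)=144, a(11)=233, a(12)=377, a(13)=610, a(14)=987, a(15)=1597, a(16)=2584, a(17)=4181, a(18)=6765, a(19)=10946, a(20)=17711, a(21)=28657, a(22)=46368, a(23)=75025, a(24)=121393, a(25)=196418, a(26)=317811, a(27)=514229, a(28)=832040, a(29)=1346269, a(30)=2178309, a(31)=3524578.

Final answer: 3524578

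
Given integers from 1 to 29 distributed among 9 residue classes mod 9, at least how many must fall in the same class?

By pigeonhole with 29 objects and 9 categories: ceiling(29/9).

Final answer: 4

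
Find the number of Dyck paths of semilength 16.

Total monotonic paths to (16,16): C(32,16) = 601080390.
A path is bad iff it touches y = x + 1; reflecting its initial segment maps bad paths bijectively onto all paths to (15,17), of which there are C(32,17) = 565722720.
Valid Dyck paths: 601080390 - 565722720.
(Check: C(32,16) - C(32,17) = C(32,16)/17, the Catalan number C_{16}.)

Final answer: C_{16} = 35357670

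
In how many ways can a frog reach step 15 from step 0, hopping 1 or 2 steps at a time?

Let f(n) count the ways. The last step is size 1 or 2, so f(n) = f(n-1) + f(n-2) with f(1)=1, f(2)=2.
Computing successive values: f(1)=1, f(2)=2, f(3)=3, f(4)=5, f(5)=8, f(6)=13, f(7)=21, f(8)=34, f(9)=55, f(10)=89, f(11)=144, f(12)=233, f(13)=377, f(14)=610, f(15)=987.

Final answer: 987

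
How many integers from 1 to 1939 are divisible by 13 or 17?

Multiples of 13: 149. Multiples of 17: 114. Of both (lcm=221): 8.
By inclusion-exclusion: 149 + 114 - 8.

Final answer: 255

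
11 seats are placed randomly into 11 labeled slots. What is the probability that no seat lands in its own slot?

Use the recurrence D(n) = (n-1)(D(n-1) + D(n-2)) with D(0)=1, D(1)=0.
Building up: D(2)=1, D(3)=2, D(4)=9, D(5)=44, D(6)=265, D(7)=1854, D(8)=14833, D(9)=133496, D(10)=1334961, D(11)=14684570.
Total arrangements: 11! = 39916800.
Probability = D(11)/11! = 1468457/3991680.

Final answer: D(11)/11! = 14684570/39916800 = 0.367879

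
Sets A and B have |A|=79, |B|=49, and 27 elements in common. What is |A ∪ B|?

|A union B| = |A| + |B| - |A intersect B| = 79 + 49 - 27.

Final answer: 101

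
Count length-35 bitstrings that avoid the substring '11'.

A valid string ends in 0 (append to any length-(n-1) valid string) or in 01 (append to any length-(n-2) valid string), so a(n) = a(n-1) + a(n-2) with a(1)=2, a(2)=3.
Computing successive values: a(1)=2, a(2)=3, a(3)=5, a(4)=8, a(5)=13, a(6)=21, a(7)=34, a(8)=55, a(9)=89, a(10)=144, a(11)=233, a(12)=377, a(13)=610, a(14)=987, a(15)=1597, a(16)=2584, a(17)=4181, a(18)=6765, a(19)=10946, a(20)=17711, a(21)=28657, a(22)=46368, a(23)=75025, a(24)=121393, a(25)=196418, a(26)=317811, a(27)=514229, a(28)=832040, a(29)=1346269, a(30)=2178309, a(31)=3524578, a(32)=5702887, a(33)=9227465, a(34)=14930352, a(35)=24157817.

Final answer: 24157817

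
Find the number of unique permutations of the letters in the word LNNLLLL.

Letters (L:5, N:2). Total letters: 7.
Permutations = 7!/(5! x 2!).

Final answer: 21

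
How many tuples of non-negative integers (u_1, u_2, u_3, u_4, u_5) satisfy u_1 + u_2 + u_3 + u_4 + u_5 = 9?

Stars and bars with 9 stars and 4 bars:
C(9+5-1, 5-1) = C(13,4).

Final answer: C(13,4) = 715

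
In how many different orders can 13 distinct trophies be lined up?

The number of ways to arrange 13 distinct objects is 13!.

Final answer: 13! = 6227020800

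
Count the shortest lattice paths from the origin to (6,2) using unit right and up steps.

Each path has 6 right steps and 2 up steps in some order (8 steps total).
Choose which 2 of the 8 steps are up: C(8,2).

Final answer: C(8,2) = 28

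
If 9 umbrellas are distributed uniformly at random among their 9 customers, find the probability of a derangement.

D(n) = (n-1)(D(n-1) + D(n-2)), D(0)=1, D(1)=0.
Building up: D(2)=1, D(3)=2, D(4)=9, D(5)=44, D(6)=265, D(7)=1854, D(8)=14833, D(9)=133496.
Total arrangements: 9! = 362880.
Probability = D(9)/9! = 16687/45360.

Final answer: D(9)/9! = 133496/362880 = 0.367879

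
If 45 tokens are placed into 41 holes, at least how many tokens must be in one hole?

By the pigeonhole principle: ceiling(45/41).

Final answer: 2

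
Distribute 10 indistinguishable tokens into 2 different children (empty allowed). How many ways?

Stars and bars: C(n+k-1, k-1) = C(11,1).

Final answer: C(11,1) = 11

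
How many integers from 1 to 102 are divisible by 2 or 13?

Multiples of 2: 51. Multiples of 13: 7. Of both (lcm=26): 3.
By inclusion-exclusion: 51 + 7 - 3.

Final answer: 55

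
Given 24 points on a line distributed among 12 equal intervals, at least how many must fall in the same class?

By pigeonhole with 24 objects and 12 categories: ceiling(24/12).

Final answer: 2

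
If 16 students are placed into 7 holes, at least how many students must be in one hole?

By the pigeonhole principle: ceiling(16/7).

Final answer: 3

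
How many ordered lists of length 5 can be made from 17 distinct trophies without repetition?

P(17,5) = 17!/(17-5)! = 17!/12!.

Final answer: P(17,5) = 742560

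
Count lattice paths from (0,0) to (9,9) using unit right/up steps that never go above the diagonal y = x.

Total monotonic paths to (9,9): C(18,9) = 48620.
A path is bad iff it touches y = x + 1; reflecting its initial segment maps bad paths bijectively onto all paths to (8,10), of which there are C(18,10) = 43758.
Valid Dyck paths: 48620 - 43758.
(These counts are the Catalan numbers.)

Final answer: C_{9} = 4862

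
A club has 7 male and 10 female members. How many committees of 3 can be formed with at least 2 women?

Sum over valid woman counts:
C(10,2)C(7,1) = 315
C(10,3)C(7,0) = 120
Total: 315 + 120.

Final answer: 435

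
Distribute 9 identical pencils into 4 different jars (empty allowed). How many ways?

Stars and bars: C(n+k-1, k-1) = C(12,3).

Final answer: C(12,3) = 220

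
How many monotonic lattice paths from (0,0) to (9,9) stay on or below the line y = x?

Total monotonic paths to (9,9): C(18,9) = 48620.
Paths that cross above y=x (reflection bijection): C(18,10) = 43758.
Valid Dyck paths: 48620 - 43758.
(These counts are the Catalan numbers.)

Final answer: C_{9} = 4862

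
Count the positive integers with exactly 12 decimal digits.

The leading digit cannot be 0 (9 options); the other 11 digits can be anything (10 options each).
Total: 9 x 10^11.

Final answer: 900000000000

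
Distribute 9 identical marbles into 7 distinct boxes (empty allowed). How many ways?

Stars and bars: C(n+k-1, k-1) = C(15,6).

Final answer: C(15,6) = 5005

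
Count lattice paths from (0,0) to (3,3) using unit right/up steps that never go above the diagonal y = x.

Total monotonic paths to (3,3): C(6,3) = 20.
A path is bad iff it touches y = x + 1; reflecting its initial segment maps bad paths bijectively onto all paths to (2,4), of which there are C(6,4) = 15.
Valid Dyck paths: 20 - 15.
(Equivalently, C_{3} = C(6,3)/4 = 20/4.)

Final answer: C_{3} = 5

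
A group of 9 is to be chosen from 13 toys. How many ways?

C(13,9) = 13!/(9! x 4!).

Final answer: \binom{13}{9} = 715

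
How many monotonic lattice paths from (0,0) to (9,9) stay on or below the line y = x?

Total monotonic paths to (9,9): C(18,9) = 48620.
By the reflection principle, paths that go above the diagonal number C(18,10) = 43758.
Valid Dyck paths: 48620 - 43758.
(These counts are the Catalan numbers.)

Final answer: C_{9} = 4862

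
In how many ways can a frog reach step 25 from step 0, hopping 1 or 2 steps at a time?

Let f(n) be the number of climbs. Removing the last move (1 or 2 steps) gives f(n) = f(n-1) + f(n-2); base cases f(1)=1, f(2)=2.
Building up term by term: f(1)=1, f(2)=2, f(3)=3, f(4)=5, f(5)=8, f(6)=13, f(7)=21, f(8)=34, f(9)=55, f(10)=89, f(11)=144, f(12)=233, f(13)=377, f(14)=610, f(15)=987, f(16)=1597, f(17)=2584, f(18)=4181, f(19)=6765, f(20)=10946, f(21)=17711, f(22)=28657, f(23)=46368, f(24)=75025, f(25)=121393.

Final answer: 121393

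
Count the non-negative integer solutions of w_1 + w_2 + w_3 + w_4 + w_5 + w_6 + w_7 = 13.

Stars and bars with 13 stars and 6 bars:
C(13+7-1, 7-1) = C(19,6).

Final answer: C(19,6) = 27132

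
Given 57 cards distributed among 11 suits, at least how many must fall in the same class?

By pigeonhole with 57 objects and 11 categories: ceiling(57/11).

Final answer: 6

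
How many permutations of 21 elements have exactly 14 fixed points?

Choose which 14 elements are fixed: C(21,14) = 116280.
Derange the remaining 7 using D(j) = (j-1)(D(j-1) + D(j-2)), D(0)=1, D(1)=0: D(2)=1, D(3)=2, D(4)=9, D(5)=44, D(6)=265, D(7)=1854.
Total: 116280 x 1854.

Final answer: C(21,14) D(7) = 215583120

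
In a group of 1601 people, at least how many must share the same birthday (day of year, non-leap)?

There are 365 possible values for birthday (day of year, non-leap). With 1601 people and 365 categories, by pigeonhole: ceiling(1601/365).

Final answer: 5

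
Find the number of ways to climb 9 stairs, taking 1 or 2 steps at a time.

Let f(n) count the ways. The last step is size 1 or 2, so f(n) = f(n-1) + f(n-2) with f(1)=1, f(2)=2.
Computing successive values: f(1)=1, f(2)=2, f(3)=3, f(4)=5, f(5)=8, f(6)=13, f(7)=21, f(8)=34, f(9)=55.

Final answer: 55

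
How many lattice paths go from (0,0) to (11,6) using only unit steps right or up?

Each path has 11 right steps and 6 up steps in some order (17 steps total).
Choose which 6 of the 17 steps are up: C(17,6).

Final answer: C(17,6) = 12376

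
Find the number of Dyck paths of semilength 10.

Total monotonic paths to (10,10): C(20,10) = 184756.
By the reflection principle, paths that go above the diagonal number C(20,11) = 167960.
Valid Dyck paths: 184756 - 167960.
(These counts are the Catalan numbers.)

Final answer: C_{10} = 16796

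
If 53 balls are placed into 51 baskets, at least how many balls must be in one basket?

By the pigeonhole principle: ceiling(53/51).

Final answer: 2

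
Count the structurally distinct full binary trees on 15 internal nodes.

This is counted by the nth Catalan number C_n. Here n = 15.
Using C_0 = 1 and C_(k+1) = C_k x 2(2k+1)/(k+2), build up term by term: C_1=1, C_2=2, C_3=5, C_4=14, C_5=42, C_6=132, C_7=429, C_8=1430, C_9=4862, C_10=16796, C_11=58786, C_12=208012, C_13=742900, C_14=2674440, C_15=9694845.

Final answer: C_{15} = 9694845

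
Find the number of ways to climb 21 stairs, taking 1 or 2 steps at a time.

Condition on the final move: it is a 1-step (f(n-1) ways to get there) or a 2-step (f(n-2) ways), so f(n) = f(n-1) + f(n-2), with f(1)=1, f(2)=2.
Computing successive values: f(1)=1, f(2)=2, f(3)=3, f(4)=5, f(5)=8, f(6)=13, f(7)=21, f(8)=34, f(9)=55, f(10)=89, f(11)=144, f(12)=233, f(13)=377, f(14)=610, f(15)=987, f(16)=1597, f(17)=2584, f(18)=4181, f(19)=6765, f(20)=10946, f(21)=17711.

Final answer: 17711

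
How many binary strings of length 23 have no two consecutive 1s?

Let a(n) count valid strings. If the last bit is 0 the prefix is any valid string of length n-1; if it is 1 the string must end in 01 with a valid prefix of length n-2. So a(n) = a(n-1) + a(n-2), a(1)=2, a(2)=3.
Iterating the recurrence: a(1)=2, a(2)=3, a(3)=5, a(4)=8, a(5)=13, a(6)=21, a(7)=34, a(8)=55, a(9)=89, a(10)=144, a(11)=233, a(12)=377, a(13)=610, a(14)=987, a(15)=1597, a(16)=2584, a(17)=4181, a(18)=6765, a(19)=10946, a(20)=17711, a(21)=28657, a(22)=46368, a(23)=75025.

Final answer: 75025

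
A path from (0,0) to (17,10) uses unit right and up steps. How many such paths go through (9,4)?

Paths (0,0)->(9,4): C(13,4) = 715.
Paths (9,4)->(17,10): C(14,6) = 3003.
By multiplication principle: 715 x 3003.

Final answer: 2147145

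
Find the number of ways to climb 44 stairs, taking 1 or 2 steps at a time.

Let f(n) be the number of climbs. Removing the last move (1 or 2 steps) gives f(n) = f(n-1) + f(n-2); base cases f(1)=1, f(2)=2.
Iterating the recurrence: f(1)=1, f(2)=2, f(3)=3, f(4)=5, f(5)=8, f(6)=13, f(7)=21, f(8)=34, f(9)=55, f(10)=89, f(11)=144, f(12)=233, f(13)=377, f(14)=610, f(15)=987, f(16)=1597, f(17)=2584, f(18)=4181, f(19)=6765, f(20)=10946, f(21)=17711, f(22)=28657, f(23)=46368, f(24)=75025, f(25)=121393, f(26)=196418, f(27)=317811, f(28)=514229, f(29)=832040, f(30)=1346269, f(31)=2178309, f(32)=3524578, f(33)=5702887, f(34)=9227465, f(35)=14930352, f(36)=24157817, f(37)=39088169, f(38)=63245986, f(39)=102334155, f(40)=165580141, f(41)=267914296, f(42)=433494437, f(43)=701408733, f(44)=1134903170.

Final answer: 1134903170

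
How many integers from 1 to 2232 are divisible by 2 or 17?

Multiples of 2: 1116. Multiples of 17: 131. Of both (lcm=34): 65.
By inclusion-exclusion: 1116 + 131 - 65.

Final answer: 1182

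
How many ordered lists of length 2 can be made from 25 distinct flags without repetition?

P(25,2) = 25!/(25-2)! = 25!/23!.

Final answer: P(25,2) = 600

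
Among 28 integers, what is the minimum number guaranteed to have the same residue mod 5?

There are 5 possible values for residue mod 5. With 28 integers and 5 categories, by pigeonhole: ceiling(28/5).

Final answer: 6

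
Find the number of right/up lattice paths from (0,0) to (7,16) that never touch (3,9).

Total paths to (7,16): C(23,16) = 245157.
Paths through (3,9): C(12,9) x C(11,7) = 72600.
Avoiding (3,9): 245157 - 72600.

Final answer: 172557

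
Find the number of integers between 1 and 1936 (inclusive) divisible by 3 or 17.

Multiples of 3: 645. Multiples of 17: 113. Of both (lcm=51): 37.
By inclusion-exclusion: 645 + 113 - 37.

Final answer: 721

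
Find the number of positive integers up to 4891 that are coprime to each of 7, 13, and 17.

|div by 7|=698, |div by 13|=376, |div by 17|=287.
|div by 7&13|=53, |div by 7&17|=41, |div by 13&17|=22, |div by all|=3.
By inclusion-exclusion, divisible by at least one: 698+376+287-53-41-22+3 = 1248.
Not divisible by any: 4891 - 1248.

Final answer: 3643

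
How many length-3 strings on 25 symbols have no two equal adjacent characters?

Let g(n) count such strings. g(1) = 25, and each valid string of length n-1 extends in 24 ways (any symbol but the last), so g(n) = 24 g(n-1).
Total: g(3) = 25 x 24^2.

Final answer: 25 x 24^{2} = 14400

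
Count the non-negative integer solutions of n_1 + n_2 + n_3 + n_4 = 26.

Stars and bars with 26 stars and 3 bars:
C(26+4-1, 4-1) = C(29,3).

Final answer: C(29,3) = 3654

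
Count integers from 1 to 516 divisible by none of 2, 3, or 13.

|div by 2|=258, |div by 3|=172, |div by 13|=39.
|div by 2&3|=86, |div by 2&13|=19, |div by 3&13|=13, |div by all|=6.
By inclusion-exclusion, divisible by at least one: 258+172+39-86-19-13+6 = 357.
Not divisible by any: 516 - 357.

Final answer: 159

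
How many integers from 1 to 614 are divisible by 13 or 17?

Multiples of 13: 47. Multiples of 17: 36. Of both (lcm=221): 2.
By inclusion-exclusion: 47 + 36 - 2.

Final answer: 81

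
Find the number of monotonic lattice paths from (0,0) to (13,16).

Each path has 13 right steps and 16 up steps in some order (29 steps total).
Choose which 16 of the 29 steps are up: C(29,16).

Final answer: C(29,16) = 67863915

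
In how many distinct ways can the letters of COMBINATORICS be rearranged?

Letters (A:1, B:1, C:2, I:2, M:1, N:1, O:2, R:1, S:1, T:1). Total letters: 13.
Permutations = 13!/(2! x 2! x 2!).

Final answer: 778377600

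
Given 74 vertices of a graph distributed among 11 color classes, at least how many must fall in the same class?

By pigeonhole with 74 objects and 11 categories: ceiling(74/11).

Final answer: 7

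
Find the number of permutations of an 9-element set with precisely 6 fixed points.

Choose which 6 elements are fixed: C(9,6) = 84.
Derange the remaining 3 using D(j) = (j-1)(D(j-1) + D(j-2)), D(0)=1, D(1)=0: D(2)=1, D(3)=2.
Total: 84 x 2.

Final answer: C(9,6) D(3) = 168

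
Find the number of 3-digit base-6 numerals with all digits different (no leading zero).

First digit: 5 (nonzero). Second: 5 (not first). Third: 4, etc.
Total: 5 x 5 x 4.

Final answer: 100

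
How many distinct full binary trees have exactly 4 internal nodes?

This is counted by the nth Catalan number C_n. Here n = 4.
Using C_0 = 1 and C_(k+1) = C_k x 2(2k+1)/(k+2), build up term by term: C_1=1, C_2=2, C_3=5, C_4=14.

Final answer: C_{4} = 14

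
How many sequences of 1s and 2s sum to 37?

Let f(n) count the ways. The last step is size 1 or 2, so f(n) = f(n-1) + f(n-2) with f(1)=1, f(2)=2.
Iterating the recurrence: f(1)=1, f(2)=2, f(3)=3, f(4)=5, f(5)=8, f(6)=13, f(7)=21, f(8)=34, f(9)=55, f(10)=89, f(11)=144, f(12)=233, f(13)=377, f(14)=610, f(15)=987, f(16)=1597, f(17)=2584, f(18)=4181, f(19)=6765, f(20)=10946, f(21)=17711, f(22)=28657, f(23)=46368, f(24)=75025, f(25)=121393, f(26)=196418, f(27)=317811, f(28)=514229, f(29)=832040, f(30)=1346269, f(31)=2178309, f(32)=3524578, f(33)=5702887, f(34)=9227465, f(35)=14930352, f(36)=24157817, f(37)=39088169.

Final answer: 39088169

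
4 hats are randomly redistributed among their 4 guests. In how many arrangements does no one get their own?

D(n) = (n-1)(D(n-1) + D(n-2)), D(0)=1, D(1)=0.
D(2) = 1 x (0 + 1) = 1
D(3) = 2 x (1 + 0) = 2
D(4) = 3 x (D(3) + D(2)) = 3 x (2 + 1)

Final answer: D(4) = 9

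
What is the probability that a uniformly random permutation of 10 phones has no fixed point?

D(n) = (n-1)(D(n-1) + D(n-2)), D(0)=1, D(1)=0.
Building up: D(2)=1, D(3)=2, D(4)=9, D(5)=44, D(6)=265, D(7)=1854, D(8)=14833, D(9)=133496, D(10)=1334961.
Total arrangements: 10! = 3628800.
Probability = D(10)/10! = 16481/44800.

Final answer: D(10)/10! = 1334961/3628800 = 0.367879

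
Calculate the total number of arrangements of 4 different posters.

The number of ways to arrange 4 distinct objects is 4!.

Final answer: 4! = 24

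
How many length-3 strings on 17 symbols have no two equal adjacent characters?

Let g(n) count such strings. g(1) = 17, and each valid string of length n-1 extends in 16 ways (any symbol but the last), so g(n) = 16 g(n-1).
Total: g(3) = 17 x 16^2.

Final answer: 17 x 16^{2} = 4352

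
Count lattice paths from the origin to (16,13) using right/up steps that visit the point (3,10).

Paths (0,0)->(3,10): C(13,10) = 286.
Paths (3,10)->(16,13): C(16,3) = 560.
By multiplication principle: 286 x 560.

Final answer: 160160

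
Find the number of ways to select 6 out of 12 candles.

C(12,6) = 12!/(6! x (12-6)!).

Final answer: C(12,6) = 924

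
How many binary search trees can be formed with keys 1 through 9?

This is counted by the nth Catalan number C_n. Here n = 9.
C_n = C(2n,n)/(n+1), so C_{9} = C(18,9)/10 = 48620/10.

Final answer: C_{9} = 4862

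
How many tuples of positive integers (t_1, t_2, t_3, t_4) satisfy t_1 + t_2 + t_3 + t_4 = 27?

Substitute t'_i = t_i - 1 (so t'_i >= 0). Then sum t'_i = 27 - 4 = 23.
Stars and bars: C(23+4-1, 4-1) = C(26,3).

Final answer: C(26,3) = 2600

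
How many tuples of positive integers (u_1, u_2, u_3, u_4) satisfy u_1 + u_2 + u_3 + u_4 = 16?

Substitute u'_i = u_i - 1 (so u'_i >= 0). Then sum u'_i = 16 - 4 = 12.
Stars and bars: C(12+4-1, 4-1) = C(15,3).

Final answer: C(15,3) = 455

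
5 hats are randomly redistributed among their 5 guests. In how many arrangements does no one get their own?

Derangements satisfy D(n) = (n-1)(D(n-1) + D(n-2)), starting from D(0)=1, D(1)=0.
D(2) = 1 x (0 + 1) = 1
D(3) = 2 x (1 + 0) = 2
D(4) = 3 x (2 + 1) = 9
D(5) = 4 x (D(4) + D(3)) = 4 x (9 + 2)

Final answer: D(5) = 44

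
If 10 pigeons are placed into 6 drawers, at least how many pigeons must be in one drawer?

By the pigeonhole principle: ceiling(10/6).

Final answer: 2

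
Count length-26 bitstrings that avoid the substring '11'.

Classify by the final bit: ...0 gives a(n-1) strings, ...01 gives a(n-2) strings. Thus a(n) = a(n-1) + a(n-2) with a(1)=2, a(2)=3.
Building up term by term: a(1)=2, a(2)=3, a(3)=5, a(4)=8, a(5)=13, a(6)=21, a(7)=34, a(8)=55, a(9)=89, a(10)=144, a(11)=233, a(12)=377, a(13)=610, a(14)=987, a(15)=1597, a(16)=2584, a(17)=4181, a(18)=6765, a(19)=10946, a(20)=17711, a(21)=28657, a(22)=46368, a(23)=75025, a(24)=121393, a(25)=196418, a(26)=317811.

Final answer: 317811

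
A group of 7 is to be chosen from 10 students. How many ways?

C(10,7) = 10!/(7! x (10-7)!).

Final answer: C(10,7) = 120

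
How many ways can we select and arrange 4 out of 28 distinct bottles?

P(28,4) = 28!/(28-4)! = 28!/24!.

Final answer: P(28,4) = 491400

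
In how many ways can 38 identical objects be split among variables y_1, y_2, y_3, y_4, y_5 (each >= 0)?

Stars and bars with 38 stars and 4 bars:
C(38+5-1, 5-1) = C(42,4).

Final answer: C(42,4) = 111930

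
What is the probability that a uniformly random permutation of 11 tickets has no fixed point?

D(n) = (n-1)(D(n-1) + D(n-2)), D(0)=1, D(1)=0.
Building up: D(2)=1, D(3)=2, D(4)=9, D(5)=44, D(6)=265, D(7)=1854, D(8)=14833, D(9)=133496, D(10)=1334961, D(11)=14684570.
Total arrangements: 11! = 39916800.
Probability = D(11)/11! = 1468457/3991680.

Final answer: D(11)/11! = 14684570/39916800 = 0.367879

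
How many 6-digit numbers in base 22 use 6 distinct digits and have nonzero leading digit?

First digit: 21 (nonzero). Second: 21 (not first). Third: 20, etc.
Total: 21 x 21 x 20 x 19 x 18 x 17.

Final answer: 51279480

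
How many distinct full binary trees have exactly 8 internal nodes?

This is a standard Catalan-number count: the answer is C_n. Here n = 8.
C_n = (2n)!/(n!(n+1)!), so C_{8} = 16!/(8! x 9!) = C(16,8)/9 = 12870/9.

Final answer: C_{8} = 1430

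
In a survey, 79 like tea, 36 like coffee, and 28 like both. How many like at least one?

|A union B| = |A| + |B| - |A intersect B| = 79 + 36 - 28.

Final answer: 87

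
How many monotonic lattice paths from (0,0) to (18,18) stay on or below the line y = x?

Total monotonic paths to (18,18): C(36,18) = 9075135300.
By the reflection principle, paths that go above the diagonal number C(36,19) = 8597496600.
Valid Dyck paths: 9075135300 - 8597496600.
(Check: C(36,18) - C(36,19) = C(36,18)/19, the Catalan number C_{18}.)

Final answer: C_{18} = 477638700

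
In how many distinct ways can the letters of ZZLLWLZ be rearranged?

Letters (L:3, W:1, Z:3). Total letters: 7.
Permutations = 7!/(3! x 3!).

Final answer: 140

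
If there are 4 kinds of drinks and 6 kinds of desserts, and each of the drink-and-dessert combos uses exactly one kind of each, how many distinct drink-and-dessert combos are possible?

By the multiplication principle: 4 x 6.

Final answer: 24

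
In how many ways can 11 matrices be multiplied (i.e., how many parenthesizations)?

This is counted by the nth Catalan number C_n. Here n = 11 - 1 = 10.
C_n = C(2n,n) - C(2n,n+1), so C_{10} = C(20,10) - C(20,11) = 184756 - 167960.

Final answer: C_{10} = 16796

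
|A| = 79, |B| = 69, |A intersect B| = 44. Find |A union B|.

|A union B| = |A| + |B| - |A intersect B| = 79 + 69 - 44.

Final answer: 104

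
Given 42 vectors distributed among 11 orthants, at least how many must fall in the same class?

By pigeonhole with 42 objects and 11 categories: ceiling(42/11).

Final answer: 4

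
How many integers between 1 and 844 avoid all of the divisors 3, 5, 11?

|div by 3|=281, |div by 5|=168, |div by 11|=76.
|div by 3&5|=56, |div by 3&11|=25, |div by 5&11|=15, |div by all|=5.
By inclusion-exclusion, divisible by at least one: 281+168+76-56-25-15+5 = 434.
Not divisible by any: 844 - 434.

Final answer: 410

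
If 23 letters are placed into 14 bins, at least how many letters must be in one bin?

By the pigeonhole principle: ceiling(23/14).

Final answer: 2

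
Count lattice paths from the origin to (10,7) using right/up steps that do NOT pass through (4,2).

Total paths to (10,7): C(17,7) = 19448.
Paths through (4,2): C(6,2) x C(11,5) = 6930.
Avoiding (4,2): 19448 - 6930.

Final answer: 12518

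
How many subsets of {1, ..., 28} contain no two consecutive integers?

Condition on whether n belongs to the subset: if not, any valid subset of {1, ..., n-1} works (a(n-1)); if so, n-1 is excluded and the rest is a valid subset of {1, ..., n-2} (a(n-2)). Hence a(n) = a(n-1) + a(n-2), a(1)=2, a(2)=3.
Iterating the recurrence: a(1)=2, a(2)=3, a(3)=5, a(4)=8, a(5)=13, a(6)=21, a(7)=34, a(8)=55, a(9)=89, a(10)=144, a(11)=233, a(12)=377, a(13)=610, a(14)=987, a(15)=1597, a(16)=2584, a(17)=4181, a(18)=6765, a(19)=10946, a(20)=17711, a(21)=28657, a(22)=46368, a(23)=75025, a(24)=121393, a(25)=196418, a(26)=317811, a(27)=514229, a(28)=832040.

Final answer: 832040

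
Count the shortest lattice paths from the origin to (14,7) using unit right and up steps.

Each path has 14 right steps and 7 up steps in some order (21 steps total).
Choose which 7 of the 21 steps are up: C(21,7).

Final answer: C(21,7) = 116280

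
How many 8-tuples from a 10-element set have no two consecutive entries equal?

First character: 10 choices. Each subsequent: 9 choices (must differ from the previous one).
Total: 10 x 9^7.

Final answer: 10 x 9^{7} = 47829690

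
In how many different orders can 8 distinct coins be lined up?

The number of ways to arrange 8 distinct objects is 8!.

Final answer: 8! = 40320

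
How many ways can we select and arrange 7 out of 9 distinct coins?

P(9,7) = 9!/(9-7)! = 9!/2!.

Final answer: P(9,7) = 181440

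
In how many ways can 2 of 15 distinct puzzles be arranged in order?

P(15,2) = 15!/(15-2)! = 15!/13!.

Final answer: P(15,2) = 210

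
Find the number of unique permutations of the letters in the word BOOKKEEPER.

Letters (B:1, E:3, K:2, O:2, P:1, R:1). Total letters: 10.
Permutations = 10!/(3! x 2! x 2!).

Final answer: 151200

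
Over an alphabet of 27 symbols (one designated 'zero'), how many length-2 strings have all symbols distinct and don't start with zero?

The leading digit has 26 choices (anything but zero); the next has 26 (anything but the first), then 25, and so on, one fewer each time.
Total: 26 x 26.

Final answer: 676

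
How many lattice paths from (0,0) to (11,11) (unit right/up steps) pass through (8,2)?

Paths (0,0)->(8,2): C(10,2) = 45.
Paths (8,2)->(11,11): C(12,9) = 220.
By multiplication principle: 45 x 220.

Final answer: 9900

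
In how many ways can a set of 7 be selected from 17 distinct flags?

C(17,7) = 17!/(7! x 10!).

Final answer: \binom{17}{7} = 19448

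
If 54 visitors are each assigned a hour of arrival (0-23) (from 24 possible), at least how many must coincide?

There are 24 possible values for hour of arrival (0-23). With 54 visitors and 24 categories, by pigeonhole: ceiling(54/24).

Final answer: 3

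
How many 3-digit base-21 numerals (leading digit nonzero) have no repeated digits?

First digit: 20 (nonzero). Second: 20 (not first). Third: 19, etc.
Total: 20 x 20 x 19.

Final answer: 7600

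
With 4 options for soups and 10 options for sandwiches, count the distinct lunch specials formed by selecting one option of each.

By the multiplication principle: 4 x 10.

Final answer: 40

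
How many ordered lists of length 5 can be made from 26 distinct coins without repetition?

P(26,5) = 26!/(26-5)! = 26!/21!.

Final answer: P(26,5) = 7893600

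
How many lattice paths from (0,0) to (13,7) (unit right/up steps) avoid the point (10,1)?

Total paths to (13,7): C(20,7) = 77520.
Paths through (10,1): C(11,1) x C(9,6) = 924.
Avoiding (10,1): 77520 - 924.

Final answer: 76596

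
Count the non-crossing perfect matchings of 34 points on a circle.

This is a standard Catalan-number count: the answer is C_n. Here n = 34/2 = 17.
Using C_0 = 1 and C_(k+1) = C_k x 2(2k+1)/(k+2), build up term by term: C_1=1, C_2=2, C_3=5, C_4=14, C_5=42, C_6=132, C_7=429, C_8=1430, C_9=4862, C_10=16796, C_11=58786, C_12=208012, C_13=742900, C_14=2674440, C_15=9694845, C_16=35357670, C_17=129644790.

Final answer: C_{17} = 129644790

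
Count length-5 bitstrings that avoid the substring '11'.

Classify by the final bit: ...0 gives a(n-1) strings, ...01 gives a(n-2) strings. Thus a(n) = a(n-1) + a(n-2) with a(1)=2, a(2)=3.
Iterating the recurrence: a(1)=2, a(2)=3, a(3)=5, a(4)=8, a(5)=13.

Final answer: 13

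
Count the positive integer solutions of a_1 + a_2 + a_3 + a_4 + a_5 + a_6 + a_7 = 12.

Substitute a'_i = a_i - 1 (so a'_i >= 0). Then sum a'_i = 12 - 7 = 5.
Stars and bars: C(5+7-1, 7-1) = C(11,6).

Final answer: C(11,6) = 462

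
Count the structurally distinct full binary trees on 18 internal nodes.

This is counted by the nth Catalan number C_n. Here n = 18.
C_n = C(2n,n)/(n+1), so C_{18} = C(36,18)/19 = 9075135300/19.

Final answer: C_{18} = 477638700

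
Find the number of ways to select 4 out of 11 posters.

C(11,4) = 11!/(4! x 7!).

Final answer: \binom{11}{4} = 330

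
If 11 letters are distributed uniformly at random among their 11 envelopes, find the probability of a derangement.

Use the recurrence D(n) = (n-1)(D(n-1) + D(n-2)) with D(0)=1, D(1)=0.
Building up: D(2)=1, D(3)=2, D(4)=9, D(5)=44, D(6)=265, D(7)=1854, D(8)=14833, D(9)=133496, D(10)=1334961, D(11)=14684570.
Total arrangements: 11! = 39916800.
Probability = D(11)/11! = 1468457/3991680.

Final answer: D(11)/11! = 14684570/39916800 = 0.367879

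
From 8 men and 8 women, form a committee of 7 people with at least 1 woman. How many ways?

Sum over valid woman counts:
C(8,1)C(8,6) = 224
C(8,2)C(8,5) = 1568
C(8,3)C(8,4) = 3920
C(8,4)C(8,3) = 3920
C(8,5)C(8,2) = 1568
C(8,6)C(8,1) = 224
C(8,7)C(8,0) = 8
Total: 224 + 1568 + 3920 + 3920 + 1568 + 224 + 8.

Final answer: 11432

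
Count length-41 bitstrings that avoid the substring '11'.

Classify by the final bit: ...0 gives a(n-1) strings, ...01 gives a(n-2) strings. Thus a(n) = a(n-1) + a(n-2) with a(1)=2, a(2)=3.
Building up term by term: a(1)=2, a(2)=3, a(3)=5, a(4)=8, a(5)=13, a(6)=21, a(7)=34, a(8)=55, a(9)=89, a(10)=144, a(11)=233, a(12)=377, a(13)=610, a(14)=987, a(15)=1597, a(16)=2584, a(17)=4181, a(18)=6765, a(19)=10946, a(20)=17711, a(21)=28657, a(22)=46368, a(23)=75025, a(24)=121393, a(25)=196418, a(26)=317811, a(27)=514229, a(28)=832040, a(29)=1346269, a(30)=2178309, a(31)=3524578, a(32)=5702887, a(33)=9227465, a(34)=14930352, a(35)=24157817, a(36)=39088169, a(37)=63245986, a(38)=102334155, a(39)=165580141, a(40)=267914296, a(41)=433494437.

Final answer: 433494437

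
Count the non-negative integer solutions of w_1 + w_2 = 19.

Stars and bars with 19 stars and 1 bars:
C(19+2-1, 2-1) = C(20,1).

Final answer: C(20,1) = 20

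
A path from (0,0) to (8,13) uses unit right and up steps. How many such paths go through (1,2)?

Paths (0,0)->(1,2): C(3,2) = 3.
Paths (1,2)->(8,13): C(18,11) = 31824.
By multiplication principle: 3 x 31824.

Final answer: 95472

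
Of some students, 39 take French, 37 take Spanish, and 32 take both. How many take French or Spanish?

|A union B| = |A| + |B| - |A intersect B| = 39 + 37 - 32.

Final answer: 44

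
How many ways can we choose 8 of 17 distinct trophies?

C(17,8) = 17!/(8! x 9!).

Final answer: \binom{17}{8} = 24310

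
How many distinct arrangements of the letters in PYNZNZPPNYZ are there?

Letters (N:3, P:3, Y:2, Z:3). Total letters: 11.
Permutations = 11!/(3! x 3! x 3! x 2!).

Final answer: 92400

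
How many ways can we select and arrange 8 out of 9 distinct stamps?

P(9,8) = 9!/(9-8)! = 9!/1!.

Final answer: P(9,8) = 362880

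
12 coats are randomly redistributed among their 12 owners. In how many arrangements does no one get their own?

D(n) = (n-1)(D(n-1) + D(n-2)), D(0)=1, D(1)=0.
D(2) = 1 x (0 + 1) = 1
D(3) = 2 x (1 + 0) = 2
D(4) = 3 x (2 + 1) = 9
D(5) = 4 x (9 + 2) = 44
D(6) = 5 x (44 + 9) = 265
D(7) = 6 x (265 + 44) = 1854
D(8) = 7 x (1854 + 265) = 14833
D(9) = 8 x (14833 + 1854) = 133496
D(10) = 9 x (133496 + 14833) = 1334961
D(11) = 10 x (1334961 + 133496) = 14684570
D(12) = 11 x (D(11) + D(10)) = 11 x (14684570 + 1334961)

Final answer: D(12) = 176214841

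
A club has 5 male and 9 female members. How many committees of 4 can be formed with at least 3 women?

Sum over valid woman counts:
C(9,3)C(5,1) = 420
C(9,4)C(5,0) = 126
Total: 420 + 126.

Final answer: 546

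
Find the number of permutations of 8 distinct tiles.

The number of ways to arrange 8 distinct objects is 8!.

Final answer: 8! = 40320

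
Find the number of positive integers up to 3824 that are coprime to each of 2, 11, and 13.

|div by 2|=1912, |div by 11|=347, |div by 13|=294.
|div by 2&11|=173, |div by 2&13|=147, |div by 11&13|=26, |div by all|=13.
By inclusion-exclusion, divisible by at least one: 1912+347+294-173-147-26+13 = 2220.
Not divisible by any: 3824 - 2220.

Final answer: 1604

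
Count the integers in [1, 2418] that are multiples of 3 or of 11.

Multiples of 3: 806. Multiples of 11: 219. Of both (lcm=33): 73.
By inclusion-exclusion: 806 + 219 - 73.

Final answer: 952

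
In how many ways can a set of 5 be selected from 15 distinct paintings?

C(15,5) = 15!/(5! x (15-5)!).

Final answer: C(15,5) = 3003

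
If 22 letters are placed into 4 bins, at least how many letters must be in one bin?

By the pigeonhole principle: ceiling(22/4).

Final answer: 6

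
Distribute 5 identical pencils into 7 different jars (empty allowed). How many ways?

Stars and bars: C(n+k-1, k-1) = C(11,6).

Final answer: C(11,6) = 462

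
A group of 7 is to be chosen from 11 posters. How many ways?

C(11,7) = 11!/(7! x (11-7)!).

Final answer: C(11,7) = 330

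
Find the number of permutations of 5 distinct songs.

The number of ways to arrange 5 distinct objects is 5!.

Final answer: 5! = 120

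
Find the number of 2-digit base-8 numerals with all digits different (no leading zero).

The leading digit has 7 choices (anything but zero); the next has 7 (anything but the first), then 6, and so on, one fewer each time.
Total: 7 x 7.

Final answer: 49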